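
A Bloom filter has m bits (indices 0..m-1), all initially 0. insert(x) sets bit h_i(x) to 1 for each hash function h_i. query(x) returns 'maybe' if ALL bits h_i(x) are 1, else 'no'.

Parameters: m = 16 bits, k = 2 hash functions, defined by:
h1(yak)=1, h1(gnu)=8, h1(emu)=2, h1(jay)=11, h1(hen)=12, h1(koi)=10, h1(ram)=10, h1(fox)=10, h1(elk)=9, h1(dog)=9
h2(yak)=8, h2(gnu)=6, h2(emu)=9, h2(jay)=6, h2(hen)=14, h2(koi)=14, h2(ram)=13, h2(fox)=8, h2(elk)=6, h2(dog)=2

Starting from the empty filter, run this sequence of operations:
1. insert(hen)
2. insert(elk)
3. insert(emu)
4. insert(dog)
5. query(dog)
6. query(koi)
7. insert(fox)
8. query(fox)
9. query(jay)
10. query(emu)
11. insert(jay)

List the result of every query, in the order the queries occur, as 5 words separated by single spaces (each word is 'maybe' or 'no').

Answer: maybe no maybe no maybe

Derivation:
Start: bits=0000000000000000
Op 1: insert hen -> sets bits 12 14 -> bits=0000000000001010
Op 2: insert elk -> sets bits 6 9 -> bits=0000001001001010
Op 3: insert emu -> sets bits 2 9 -> bits=0010001001001010
Op 4: insert dog -> sets bits 2 9 -> bits=0010001001001010
Op 5: query dog -> checks bit2=1, bit9=1 (all 1) -> maybe
Op 6: query koi -> checks bit10=0, bit14=1 (has a 0) -> no
Op 7: insert fox -> sets bits 8 10 -> bits=0010001011101010
Op 8: query fox -> checks bit8=1, bit10=1 (all 1) -> maybe
Op 9: query jay -> checks bit6=1, bit11=0 (has a 0) -> no
Op 10: query emu -> checks bit2=1, bit9=1 (all 1) -> maybe
Op 11: insert jay -> sets bits 6 11 -> bits=0010001011111010
Query results in order: maybe no maybe no maybe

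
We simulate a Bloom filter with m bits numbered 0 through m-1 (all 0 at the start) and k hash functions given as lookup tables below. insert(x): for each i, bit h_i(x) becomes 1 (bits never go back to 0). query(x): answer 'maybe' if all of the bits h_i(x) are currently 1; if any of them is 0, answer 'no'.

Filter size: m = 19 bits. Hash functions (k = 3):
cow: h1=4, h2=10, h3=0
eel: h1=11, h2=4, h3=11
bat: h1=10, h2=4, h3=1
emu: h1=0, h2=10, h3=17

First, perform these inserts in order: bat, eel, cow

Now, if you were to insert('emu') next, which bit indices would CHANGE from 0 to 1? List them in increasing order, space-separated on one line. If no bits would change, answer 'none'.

Start: bits=0000000000000000000
After insert 'bat': sets bits 1 4 10 -> bits=0100100000100000000
After insert 'eel': sets bits 4 11 -> bits=0100100000110000000
After insert 'cow': sets bits 0 4 10 -> bits=1100100000110000000
insert 'emu' would touch bits 0 10 17; currently bit0=1, bit10=1, bit17=0
Bits that are 0 among those (would change 0->1): 17

Answer: 17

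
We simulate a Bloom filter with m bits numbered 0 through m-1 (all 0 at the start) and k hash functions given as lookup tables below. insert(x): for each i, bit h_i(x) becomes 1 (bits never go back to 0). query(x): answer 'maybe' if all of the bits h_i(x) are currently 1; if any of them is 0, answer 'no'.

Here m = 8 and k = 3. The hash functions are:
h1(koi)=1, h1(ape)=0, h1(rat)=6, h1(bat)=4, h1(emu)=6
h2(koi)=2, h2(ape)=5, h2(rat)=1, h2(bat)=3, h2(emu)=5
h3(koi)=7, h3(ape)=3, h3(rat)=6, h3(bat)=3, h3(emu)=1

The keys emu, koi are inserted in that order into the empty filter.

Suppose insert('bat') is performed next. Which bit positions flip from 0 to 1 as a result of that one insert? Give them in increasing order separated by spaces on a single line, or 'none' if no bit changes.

Start: bits=00000000
After insert 'emu': sets bits 1 5 6 -> bits=01000110
After insert 'koi': sets bits 1 2 7 -> bits=01100111
insert 'bat' would touch bits 3 4; currently bit3=0, bit4=0
Bits that are 0 among those (would change 0->1): 3 4

Answer: 3 4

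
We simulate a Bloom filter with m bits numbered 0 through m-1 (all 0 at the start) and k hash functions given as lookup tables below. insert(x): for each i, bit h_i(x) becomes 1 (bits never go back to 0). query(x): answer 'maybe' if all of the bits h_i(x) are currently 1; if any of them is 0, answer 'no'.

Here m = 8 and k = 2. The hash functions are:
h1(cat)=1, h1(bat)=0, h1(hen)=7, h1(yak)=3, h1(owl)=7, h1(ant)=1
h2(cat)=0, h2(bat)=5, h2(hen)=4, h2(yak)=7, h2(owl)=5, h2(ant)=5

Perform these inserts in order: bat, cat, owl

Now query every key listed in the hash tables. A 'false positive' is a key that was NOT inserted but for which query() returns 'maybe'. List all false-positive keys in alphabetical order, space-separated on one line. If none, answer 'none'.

Start: bits=00000000
After insert 'bat': sets bits 0 5 -> bits=10000100
After insert 'cat': sets bits 0 1 -> bits=11000100
After insert 'owl': sets bits 5 7 -> bits=11000101
Not inserted: ant hen yak — query each against bits=11000101:
query ant: checks bit1=1, bit5=1 (all 1) -> maybe => FALSE POSITIVE
query hen: checks bit4=0, bit7=1 (has a 0) -> no => not a false positive
query yak: checks bit3=0, bit7=1 (has a 0) -> no => not a false positive
False positives (alphabetical): ant

Answer: ant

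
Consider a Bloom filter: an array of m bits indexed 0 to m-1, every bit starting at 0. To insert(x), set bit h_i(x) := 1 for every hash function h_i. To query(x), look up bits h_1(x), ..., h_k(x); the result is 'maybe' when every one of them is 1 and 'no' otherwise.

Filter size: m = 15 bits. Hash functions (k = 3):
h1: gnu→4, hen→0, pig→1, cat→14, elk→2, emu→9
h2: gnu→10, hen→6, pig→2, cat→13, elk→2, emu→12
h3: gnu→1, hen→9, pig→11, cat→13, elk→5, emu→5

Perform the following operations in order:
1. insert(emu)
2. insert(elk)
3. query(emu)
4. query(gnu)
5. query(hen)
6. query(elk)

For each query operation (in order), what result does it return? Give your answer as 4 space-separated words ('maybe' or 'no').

Answer: maybe no no maybe

Derivation:
Start: bits=000000000000000
Op 1: insert emu -> sets bits 5 9 12 -> bits=000001000100100
Op 2: insert elk -> sets bits 2 5 -> bits=001001000100100
Op 3: query emu -> checks bit5=1, bit9=1, bit12=1 (all 1) -> maybe
Op 4: query gnu -> checks bit1=0, bit4=0, bit10=0 (has a 0) -> no
Op 5: query hen -> checks bit0=0, bit6=0, bit9=1 (has a 0) -> no
Op 6: query elk -> checks bit2=1, bit5=1 (all 1) -> maybe
Query results in order: maybe no no maybe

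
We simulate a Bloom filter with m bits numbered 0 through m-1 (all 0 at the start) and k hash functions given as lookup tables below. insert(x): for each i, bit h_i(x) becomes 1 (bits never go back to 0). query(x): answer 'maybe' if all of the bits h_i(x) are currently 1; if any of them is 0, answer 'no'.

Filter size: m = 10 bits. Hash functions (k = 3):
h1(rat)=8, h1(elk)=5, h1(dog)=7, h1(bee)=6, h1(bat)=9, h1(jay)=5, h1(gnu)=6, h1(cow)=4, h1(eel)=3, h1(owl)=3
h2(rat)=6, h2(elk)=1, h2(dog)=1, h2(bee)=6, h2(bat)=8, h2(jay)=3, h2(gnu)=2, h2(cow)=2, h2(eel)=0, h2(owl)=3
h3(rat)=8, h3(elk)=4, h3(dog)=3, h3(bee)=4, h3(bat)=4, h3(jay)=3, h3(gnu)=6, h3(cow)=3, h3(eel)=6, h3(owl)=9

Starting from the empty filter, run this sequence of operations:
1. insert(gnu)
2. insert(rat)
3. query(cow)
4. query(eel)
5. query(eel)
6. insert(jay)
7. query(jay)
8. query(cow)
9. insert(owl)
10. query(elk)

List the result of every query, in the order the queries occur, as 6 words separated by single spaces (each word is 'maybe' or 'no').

Start: bits=0000000000
Op 1: insert gnu -> sets bits 2 6 -> bits=0010001000
Op 2: insert rat -> sets bits 6 8 -> bits=0010001010
Op 3: query cow -> checks bit2=1, bit3=0, bit4=0 (has a 0) -> no
Op 4: query eel -> checks bit0=0, bit3=0, bit6=1 (has a 0) -> no
Op 5: query eel -> checks bit0=0, bit3=0, bit6=1 (has a 0) -> no
Op 6: insert jay -> sets bits 3 5 -> bits=0011011010
Op 7: query jay -> checks bit3=1, bit5=1 (all 1) -> maybe
Op 8: query cow -> checks bit2=1, bit3=1, bit4=0 (has a 0) -> no
Op 9: insert owl -> sets bits 3 9 -> bits=0011011011
Op 10: query elk -> checks bit1=0, bit4=0, bit5=1 (has a 0) -> no
Query results in order: no no no maybe no no

Answer: no no no maybe no no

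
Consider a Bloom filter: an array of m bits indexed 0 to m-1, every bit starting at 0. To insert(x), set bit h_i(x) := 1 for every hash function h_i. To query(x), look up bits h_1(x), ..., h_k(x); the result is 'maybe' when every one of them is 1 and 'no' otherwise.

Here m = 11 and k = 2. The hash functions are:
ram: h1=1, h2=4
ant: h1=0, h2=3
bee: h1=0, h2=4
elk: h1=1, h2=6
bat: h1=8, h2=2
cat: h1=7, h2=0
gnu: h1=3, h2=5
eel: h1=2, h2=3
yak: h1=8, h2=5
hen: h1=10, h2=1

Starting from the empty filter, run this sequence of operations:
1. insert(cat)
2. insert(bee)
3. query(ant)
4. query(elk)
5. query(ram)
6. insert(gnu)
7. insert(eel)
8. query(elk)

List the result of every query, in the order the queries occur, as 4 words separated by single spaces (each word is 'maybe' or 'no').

Start: bits=00000000000
Op 1: insert cat -> sets bits 0 7 -> bits=10000001000
Op 2: insert bee -> sets bits 0 4 -> bits=10001001000
Op 3: query ant -> checks bit0=1, bit3=0 (has a 0) -> no
Op 4: query elk -> checks bit1=0, bit6=0 (has a 0) -> no
Op 5: query ram -> checks bit1=0, bit4=1 (has a 0) -> no
Op 6: insert gnu -> sets bits 3 5 -> bits=10011101000
Op 7: insert eel -> sets bits 2 3 -> bits=10111101000
Op 8: query elk -> checks bit1=0, bit6=0 (has a 0) -> no
Query results in order: no no no no

Answer: no no no no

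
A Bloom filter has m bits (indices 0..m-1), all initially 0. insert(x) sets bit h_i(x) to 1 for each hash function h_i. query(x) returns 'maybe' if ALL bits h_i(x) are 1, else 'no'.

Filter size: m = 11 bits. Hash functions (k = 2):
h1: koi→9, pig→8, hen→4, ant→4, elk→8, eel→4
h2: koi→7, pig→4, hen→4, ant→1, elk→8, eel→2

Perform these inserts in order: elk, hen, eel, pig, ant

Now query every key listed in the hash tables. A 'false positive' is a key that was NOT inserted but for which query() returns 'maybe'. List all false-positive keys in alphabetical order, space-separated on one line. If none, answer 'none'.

Start: bits=00000000000
After insert 'elk': sets bits 8 -> bits=00000000100
After insert 'hen': sets bits 4 -> bits=00001000100
After insert 'eel': sets bits 2 4 -> bits=00101000100
After insert 'pig': sets bits 4 8 -> bits=00101000100
After insert 'ant': sets bits 1 4 -> bits=01101000100
Not inserted: koi — query each against bits=01101000100:
query koi: checks bit7=0, bit9=0 (has a 0) -> no => not a false positive
False positives (alphabetical): none

Answer: none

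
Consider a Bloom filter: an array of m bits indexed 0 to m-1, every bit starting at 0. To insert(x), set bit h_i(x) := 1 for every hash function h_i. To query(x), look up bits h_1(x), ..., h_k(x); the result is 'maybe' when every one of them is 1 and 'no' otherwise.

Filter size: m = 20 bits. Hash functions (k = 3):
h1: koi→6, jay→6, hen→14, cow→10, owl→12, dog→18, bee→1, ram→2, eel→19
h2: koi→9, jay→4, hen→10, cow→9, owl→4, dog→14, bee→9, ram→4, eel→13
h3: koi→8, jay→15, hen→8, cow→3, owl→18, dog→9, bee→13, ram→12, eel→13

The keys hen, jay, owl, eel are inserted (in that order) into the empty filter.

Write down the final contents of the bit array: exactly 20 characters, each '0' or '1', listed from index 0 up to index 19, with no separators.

Answer: 00001010101011110011

Derivation:
Start: bits=00000000000000000000
After insert 'hen': sets bits 8 10 14 -> bits=00000000101000100000
After insert 'jay': sets bits 4 6 15 -> bits=00001010101000110000
After insert 'owl': sets bits 4 12 18 -> bits=00001010101010110010
After insert 'eel': sets bits 13 19 -> bits=00001010101011110011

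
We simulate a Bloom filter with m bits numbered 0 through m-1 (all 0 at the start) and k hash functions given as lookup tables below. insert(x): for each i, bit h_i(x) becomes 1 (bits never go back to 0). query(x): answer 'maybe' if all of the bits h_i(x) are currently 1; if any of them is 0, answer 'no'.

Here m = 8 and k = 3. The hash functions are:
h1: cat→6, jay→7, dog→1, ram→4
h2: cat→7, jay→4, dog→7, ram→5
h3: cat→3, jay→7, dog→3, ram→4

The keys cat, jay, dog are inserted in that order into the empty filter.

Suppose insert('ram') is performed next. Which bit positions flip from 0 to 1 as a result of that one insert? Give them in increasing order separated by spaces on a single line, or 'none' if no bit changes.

Start: bits=00000000
After insert 'cat': sets bits 3 6 7 -> bits=00010011
After insert 'jay': sets bits 4 7 -> bits=00011011
After insert 'dog': sets bits 1 3 7 -> bits=01011011
insert 'ram' would touch bits 4 5; currently bit4=1, bit5=0
Bits that are 0 among those (would change 0->1): 5

Answer: 5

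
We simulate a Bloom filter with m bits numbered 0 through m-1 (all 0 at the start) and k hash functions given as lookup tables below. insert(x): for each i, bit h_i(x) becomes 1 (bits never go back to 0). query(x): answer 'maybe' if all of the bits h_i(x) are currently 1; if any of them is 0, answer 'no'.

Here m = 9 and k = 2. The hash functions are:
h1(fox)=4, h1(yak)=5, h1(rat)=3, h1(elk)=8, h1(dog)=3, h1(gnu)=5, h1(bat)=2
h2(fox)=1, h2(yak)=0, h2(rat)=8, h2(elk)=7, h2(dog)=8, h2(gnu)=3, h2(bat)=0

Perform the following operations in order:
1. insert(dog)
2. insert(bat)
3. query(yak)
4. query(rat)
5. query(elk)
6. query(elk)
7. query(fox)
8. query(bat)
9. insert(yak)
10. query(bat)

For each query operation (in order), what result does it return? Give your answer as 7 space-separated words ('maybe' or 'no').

Answer: no maybe no no no maybe maybe

Derivation:
Start: bits=000000000
Op 1: insert dog -> sets bits 3 8 -> bits=000100001
Op 2: insert bat -> sets bits 0 2 -> bits=101100001
Op 3: query yak -> checks bit0=1, bit5=0 (has a 0) -> no
Op 4: query rat -> checks bit3=1, bit8=1 (all 1) -> maybe
Op 5: query elk -> checks bit7=0, bit8=1 (has a 0) -> no
Op 6: query elk -> checks bit7=0, bit8=1 (has a 0) -> no
Op 7: query fox -> checks bit1=0, bit4=0 (has a 0) -> no
Op 8: query bat -> checks bit0=1, bit2=1 (all 1) -> maybe
Op 9: insert yak -> sets bits 0 5 -> bits=101101001
Op 10: query bat -> checks bit0=1, bit2=1 (all 1) -> maybe
Query results in order: no maybe no no no maybe maybe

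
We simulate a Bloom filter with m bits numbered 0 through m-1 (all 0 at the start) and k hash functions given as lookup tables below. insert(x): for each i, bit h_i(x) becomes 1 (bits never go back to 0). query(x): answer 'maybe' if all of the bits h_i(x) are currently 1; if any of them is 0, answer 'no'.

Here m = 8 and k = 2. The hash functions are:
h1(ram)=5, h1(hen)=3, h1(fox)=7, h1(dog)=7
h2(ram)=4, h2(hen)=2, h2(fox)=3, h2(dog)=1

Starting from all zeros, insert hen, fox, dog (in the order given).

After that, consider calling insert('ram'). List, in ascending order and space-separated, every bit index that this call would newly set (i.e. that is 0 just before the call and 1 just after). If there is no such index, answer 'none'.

Start: bits=00000000
After insert 'hen': sets bits 2 3 -> bits=00110000
After insert 'fox': sets bits 3 7 -> bits=00110001
After insert 'dog': sets bits 1 7 -> bits=01110001
insert 'ram' would touch bits 4 5; currently bit4=0, bit5=0
Bits that are 0 among those (would change 0->1): 4 5

Answer: 4 5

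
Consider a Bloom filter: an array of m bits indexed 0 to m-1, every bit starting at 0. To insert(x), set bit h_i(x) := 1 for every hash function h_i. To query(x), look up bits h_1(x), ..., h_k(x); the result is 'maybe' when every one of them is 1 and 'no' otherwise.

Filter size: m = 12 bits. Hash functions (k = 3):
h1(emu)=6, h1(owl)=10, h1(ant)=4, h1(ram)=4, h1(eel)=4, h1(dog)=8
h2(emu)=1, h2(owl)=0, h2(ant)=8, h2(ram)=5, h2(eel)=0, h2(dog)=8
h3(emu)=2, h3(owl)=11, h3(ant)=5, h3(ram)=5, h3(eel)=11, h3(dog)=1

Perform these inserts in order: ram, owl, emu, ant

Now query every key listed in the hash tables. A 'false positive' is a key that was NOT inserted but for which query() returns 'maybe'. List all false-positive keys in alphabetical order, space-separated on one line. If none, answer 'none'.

Answer: dog eel

Derivation:
Start: bits=000000000000
After insert 'ram': sets bits 4 5 -> bits=000011000000
After insert 'owl': sets bits 0 10 11 -> bits=100011000011
After insert 'emu': sets bits 1 2 6 -> bits=111011100011
After insert 'ant': sets bits 4 5 8 -> bits=111011101011
Not inserted: dog eel — query each against bits=111011101011:
query dog: checks bit1=1, bit8=1 (all 1) -> maybe => FALSE POSITIVE
query eel: checks bit0=1, bit4=1, bit11=1 (all 1) -> maybe => FALSE POSITIVE
False positives (alphabetical): dog eel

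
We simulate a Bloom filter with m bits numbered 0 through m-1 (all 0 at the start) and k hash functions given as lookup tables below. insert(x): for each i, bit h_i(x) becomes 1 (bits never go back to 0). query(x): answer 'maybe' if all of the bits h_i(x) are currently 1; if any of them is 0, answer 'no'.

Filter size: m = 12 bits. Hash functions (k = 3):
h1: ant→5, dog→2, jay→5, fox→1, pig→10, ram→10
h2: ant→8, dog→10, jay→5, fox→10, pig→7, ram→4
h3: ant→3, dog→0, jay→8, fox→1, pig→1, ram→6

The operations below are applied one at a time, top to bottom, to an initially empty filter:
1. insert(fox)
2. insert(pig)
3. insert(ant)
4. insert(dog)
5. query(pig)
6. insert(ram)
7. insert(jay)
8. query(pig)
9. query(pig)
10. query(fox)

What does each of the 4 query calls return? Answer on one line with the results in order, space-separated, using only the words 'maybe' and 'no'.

Answer: maybe maybe maybe maybe

Derivation:
Start: bits=000000000000
Op 1: insert fox -> sets bits 1 10 -> bits=010000000010
Op 2: insert pig -> sets bits 1 7 10 -> bits=010000010010
Op 3: insert ant -> sets bits 3 5 8 -> bits=010101011010
Op 4: insert dog -> sets bits 0 2 10 -> bits=111101011010
Op 5: query pig -> checks bit1=1, bit7=1, bit10=1 (all 1) -> maybe
Op 6: insert ram -> sets bits 4 6 10 -> bits=111111111010
Op 7: insert jay -> sets bits 5 8 -> bits=111111111010
Op 8: query pig -> checks bit1=1, bit7=1, bit10=1 (all 1) -> maybe
Op 9: query pig -> checks bit1=1, bit7=1, bit10=1 (all 1) -> maybe
Op 10: query fox -> checks bit1=1, bit10=1 (all 1) -> maybe
Query results in order: maybe maybe maybe maybe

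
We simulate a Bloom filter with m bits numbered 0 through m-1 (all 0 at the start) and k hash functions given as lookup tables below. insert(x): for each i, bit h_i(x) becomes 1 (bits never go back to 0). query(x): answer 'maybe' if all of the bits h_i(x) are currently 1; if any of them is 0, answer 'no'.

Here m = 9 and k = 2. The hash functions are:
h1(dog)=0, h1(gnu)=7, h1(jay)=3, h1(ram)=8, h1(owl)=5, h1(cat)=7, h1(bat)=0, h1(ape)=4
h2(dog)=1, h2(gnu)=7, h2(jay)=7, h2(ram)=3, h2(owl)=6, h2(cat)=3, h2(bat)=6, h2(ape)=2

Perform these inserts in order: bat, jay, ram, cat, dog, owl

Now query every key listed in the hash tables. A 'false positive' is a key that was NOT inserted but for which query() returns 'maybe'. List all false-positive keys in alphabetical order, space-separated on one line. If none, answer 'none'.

Start: bits=000000000
After insert 'bat': sets bits 0 6 -> bits=100000100
After insert 'jay': sets bits 3 7 -> bits=100100110
After insert 'ram': sets bits 3 8 -> bits=100100111
After insert 'cat': sets bits 3 7 -> bits=100100111
After insert 'dog': sets bits 0 1 -> bits=110100111
After insert 'owl': sets bits 5 6 -> bits=110101111
Not inserted: ape gnu — query each against bits=110101111:
query ape: checks bit2=0, bit4=0 (has a 0) -> no => not a false positive
query gnu: checks bit7=1 (all 1) -> maybe => FALSE POSITIVE
False positives (alphabetical): gnu

Answer: gnu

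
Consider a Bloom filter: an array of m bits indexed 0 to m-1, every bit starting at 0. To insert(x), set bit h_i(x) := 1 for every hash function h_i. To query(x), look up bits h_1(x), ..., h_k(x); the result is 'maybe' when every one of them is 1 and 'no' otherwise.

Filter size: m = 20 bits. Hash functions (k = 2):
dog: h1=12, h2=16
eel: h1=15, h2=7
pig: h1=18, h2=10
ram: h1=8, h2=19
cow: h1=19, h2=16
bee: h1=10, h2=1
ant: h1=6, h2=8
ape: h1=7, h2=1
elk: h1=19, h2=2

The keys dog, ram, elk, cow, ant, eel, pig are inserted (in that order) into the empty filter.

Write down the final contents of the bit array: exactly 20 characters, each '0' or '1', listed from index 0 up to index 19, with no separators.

Answer: 00100011101010011011

Derivation:
Start: bits=00000000000000000000
After insert 'dog': sets bits 12 16 -> bits=00000000000010001000
After insert 'ram': sets bits 8 19 -> bits=00000000100010001001
After insert 'elk': sets bits 2 19 -> bits=00100000100010001001
After insert 'cow': sets bits 16 19 -> bits=00100000100010001001
After insert 'ant': sets bits 6 8 -> bits=00100010100010001001
After insert 'eel': sets bits 7 15 -> bits=00100011100010011001
After insert 'pig': sets bits 10 18 -> bits=00100011101010011011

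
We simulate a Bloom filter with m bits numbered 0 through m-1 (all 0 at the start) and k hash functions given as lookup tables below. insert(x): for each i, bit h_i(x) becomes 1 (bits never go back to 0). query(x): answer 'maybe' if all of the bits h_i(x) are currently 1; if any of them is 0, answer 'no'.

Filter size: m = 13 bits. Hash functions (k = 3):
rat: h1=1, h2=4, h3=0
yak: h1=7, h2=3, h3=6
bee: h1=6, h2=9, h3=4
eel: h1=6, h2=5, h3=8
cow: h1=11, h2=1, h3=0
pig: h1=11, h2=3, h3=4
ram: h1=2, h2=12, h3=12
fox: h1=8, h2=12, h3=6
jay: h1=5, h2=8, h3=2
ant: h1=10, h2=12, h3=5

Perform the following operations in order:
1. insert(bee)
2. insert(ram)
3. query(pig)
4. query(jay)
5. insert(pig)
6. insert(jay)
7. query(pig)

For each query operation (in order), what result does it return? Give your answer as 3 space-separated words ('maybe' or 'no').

Start: bits=0000000000000
Op 1: insert bee -> sets bits 4 6 9 -> bits=0000101001000
Op 2: insert ram -> sets bits 2 12 -> bits=0010101001001
Op 3: query pig -> checks bit3=0, bit4=1, bit11=0 (has a 0) -> no
Op 4: query jay -> checks bit2=1, bit5=0, bit8=0 (has a 0) -> no
Op 5: insert pig -> sets bits 3 4 11 -> bits=0011101001011
Op 6: insert jay -> sets bits 2 5 8 -> bits=0011111011011
Op 7: query pig -> checks bit3=1, bit4=1, bit11=1 (all 1) -> maybe
Query results in order: no no maybe

Answer: no no maybe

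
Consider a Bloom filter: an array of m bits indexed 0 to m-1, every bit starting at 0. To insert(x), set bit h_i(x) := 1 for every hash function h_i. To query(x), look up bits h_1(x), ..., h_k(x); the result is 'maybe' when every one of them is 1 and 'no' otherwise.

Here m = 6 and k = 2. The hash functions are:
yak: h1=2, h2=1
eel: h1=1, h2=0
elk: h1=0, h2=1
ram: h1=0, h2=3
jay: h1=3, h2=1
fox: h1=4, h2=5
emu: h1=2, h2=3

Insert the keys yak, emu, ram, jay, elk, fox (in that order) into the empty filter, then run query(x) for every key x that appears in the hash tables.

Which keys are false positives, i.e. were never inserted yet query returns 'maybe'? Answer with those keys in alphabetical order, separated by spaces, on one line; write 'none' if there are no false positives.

Answer: eel

Derivation:
Start: bits=000000
After insert 'yak': sets bits 1 2 -> bits=011000
After insert 'emu': sets bits 2 3 -> bits=011100
After insert 'ram': sets bits 0 3 -> bits=111100
After insert 'jay': sets bits 1 3 -> bits=111100
After insert 'elk': sets bits 0 1 -> bits=111100
After insert 'fox': sets bits 4 5 -> bits=111111
Not inserted: eel — query each against bits=111111:
query eel: checks bit0=1, bit1=1 (all 1) -> maybe => FALSE POSITIVE
False positives (alphabetical): eel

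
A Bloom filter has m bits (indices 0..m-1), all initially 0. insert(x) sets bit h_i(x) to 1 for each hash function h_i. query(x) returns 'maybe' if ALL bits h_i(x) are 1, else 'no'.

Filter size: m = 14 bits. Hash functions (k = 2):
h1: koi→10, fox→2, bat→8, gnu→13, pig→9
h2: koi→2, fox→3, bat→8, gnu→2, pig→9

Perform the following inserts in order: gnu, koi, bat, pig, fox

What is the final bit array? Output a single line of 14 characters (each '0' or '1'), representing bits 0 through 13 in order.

Start: bits=00000000000000
After insert 'gnu': sets bits 2 13 -> bits=00100000000001
After insert 'koi': sets bits 2 10 -> bits=00100000001001
After insert 'bat': sets bits 8 -> bits=00100000101001
After insert 'pig': sets bits 9 -> bits=00100000111001
After insert 'fox': sets bits 2 3 -> bits=00110000111001

Answer: 00110000111001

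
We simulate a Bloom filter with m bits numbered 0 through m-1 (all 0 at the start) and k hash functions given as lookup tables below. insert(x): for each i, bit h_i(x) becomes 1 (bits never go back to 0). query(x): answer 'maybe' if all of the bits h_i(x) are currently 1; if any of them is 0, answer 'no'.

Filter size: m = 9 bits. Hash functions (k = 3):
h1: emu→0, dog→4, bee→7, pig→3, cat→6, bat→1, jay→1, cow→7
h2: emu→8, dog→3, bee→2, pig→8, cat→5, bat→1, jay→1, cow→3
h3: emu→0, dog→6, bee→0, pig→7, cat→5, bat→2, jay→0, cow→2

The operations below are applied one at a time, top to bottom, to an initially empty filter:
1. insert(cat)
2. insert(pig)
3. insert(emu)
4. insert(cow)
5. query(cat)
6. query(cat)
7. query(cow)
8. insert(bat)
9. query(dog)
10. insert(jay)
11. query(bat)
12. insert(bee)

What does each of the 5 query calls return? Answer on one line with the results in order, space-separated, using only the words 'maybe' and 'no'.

Answer: maybe maybe maybe no maybe

Derivation:
Start: bits=000000000
Op 1: insert cat -> sets bits 5 6 -> bits=000001100
Op 2: insert pig -> sets bits 3 7 8 -> bits=000101111
Op 3: insert emu -> sets bits 0 8 -> bits=100101111
Op 4: insert cow -> sets bits 2 3 7 -> bits=101101111
Op 5: query cat -> checks bit5=1, bit6=1 (all 1) -> maybe
Op 6: query cat -> checks bit5=1, bit6=1 (all 1) -> maybe
Op 7: query cow -> checks bit2=1, bit3=1, bit7=1 (all 1) -> maybe
Op 8: insert bat -> sets bits 1 2 -> bits=111101111
Op 9: query dog -> checks bit3=1, bit4=0, bit6=1 (has a 0) -> no
Op 10: insert jay -> sets bits 0 1 -> bits=111101111
Op 11: query bat -> checks bit1=1, bit2=1 (all 1) -> maybe
Op 12: insert bee -> sets bits 0 2 7 -> bits=111101111
Query results in order: maybe maybe maybe no maybe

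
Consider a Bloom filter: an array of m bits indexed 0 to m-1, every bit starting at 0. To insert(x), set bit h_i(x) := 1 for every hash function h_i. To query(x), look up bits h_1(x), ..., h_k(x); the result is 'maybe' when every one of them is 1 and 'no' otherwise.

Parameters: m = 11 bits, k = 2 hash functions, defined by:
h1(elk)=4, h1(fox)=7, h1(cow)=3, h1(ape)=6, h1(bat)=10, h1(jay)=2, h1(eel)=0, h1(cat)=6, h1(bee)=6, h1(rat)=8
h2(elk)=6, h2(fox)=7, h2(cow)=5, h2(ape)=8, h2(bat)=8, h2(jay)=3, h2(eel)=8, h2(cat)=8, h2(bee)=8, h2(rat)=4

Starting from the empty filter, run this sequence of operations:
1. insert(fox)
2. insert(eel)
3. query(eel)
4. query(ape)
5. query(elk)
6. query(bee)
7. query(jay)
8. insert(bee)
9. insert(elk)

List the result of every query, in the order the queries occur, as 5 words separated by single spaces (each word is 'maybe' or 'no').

Answer: maybe no no no no

Derivation:
Start: bits=00000000000
Op 1: insert fox -> sets bits 7 -> bits=00000001000
Op 2: insert eel -> sets bits 0 8 -> bits=10000001100
Op 3: query eel -> checks bit0=1, bit8=1 (all 1) -> maybe
Op 4: query ape -> checks bit6=0, bit8=1 (has a 0) -> no
Op 5: query elk -> checks bit4=0, bit6=0 (has a 0) -> no
Op 6: query bee -> checks bit6=0, bit8=1 (has a 0) -> no
Op 7: query jay -> checks bit2=0, bit3=0 (has a 0) -> no
Op 8: insert bee -> sets bits 6 8 -> bits=10000011100
Op 9: insert elk -> sets bits 4 6 -> bits=10001011100
Query results in order: maybe no no no no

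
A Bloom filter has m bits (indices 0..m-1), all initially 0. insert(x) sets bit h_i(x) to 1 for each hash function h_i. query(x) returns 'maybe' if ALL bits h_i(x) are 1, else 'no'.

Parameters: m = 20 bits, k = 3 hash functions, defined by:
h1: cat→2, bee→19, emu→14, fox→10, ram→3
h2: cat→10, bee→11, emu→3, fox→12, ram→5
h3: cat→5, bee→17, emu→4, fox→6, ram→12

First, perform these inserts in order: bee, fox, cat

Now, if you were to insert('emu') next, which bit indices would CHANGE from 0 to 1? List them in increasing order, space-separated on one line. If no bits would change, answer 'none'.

Start: bits=00000000000000000000
After insert 'bee': sets bits 11 17 19 -> bits=00000000000100000101
After insert 'fox': sets bits 6 10 12 -> bits=00000010001110000101
After insert 'cat': sets bits 2 5 10 -> bits=00100110001110000101
insert 'emu' would touch bits 3 4 14; currently bit3=0, bit4=0, bit14=0
Bits that are 0 among those (would change 0->1): 3 4 14

Answer: 3 4 14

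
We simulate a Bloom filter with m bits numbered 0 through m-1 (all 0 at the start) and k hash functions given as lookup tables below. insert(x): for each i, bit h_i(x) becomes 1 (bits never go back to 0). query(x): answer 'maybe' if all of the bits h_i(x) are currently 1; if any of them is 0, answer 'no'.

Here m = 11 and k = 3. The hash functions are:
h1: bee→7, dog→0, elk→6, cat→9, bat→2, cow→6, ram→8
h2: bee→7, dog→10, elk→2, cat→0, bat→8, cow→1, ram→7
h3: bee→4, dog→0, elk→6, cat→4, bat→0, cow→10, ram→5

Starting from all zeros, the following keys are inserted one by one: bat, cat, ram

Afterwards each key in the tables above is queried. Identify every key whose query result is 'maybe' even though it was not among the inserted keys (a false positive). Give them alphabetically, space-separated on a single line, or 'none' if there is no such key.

Answer: bee

Derivation:
Start: bits=00000000000
After insert 'bat': sets bits 0 2 8 -> bits=10100000100
After insert 'cat': sets bits 0 4 9 -> bits=10101000110
After insert 'ram': sets bits 5 7 8 -> bits=10101101110
Not inserted: bee cow dog elk — query each against bits=10101101110:
query bee: checks bit4=1, bit7=1 (all 1) -> maybe => FALSE POSITIVE
query cow: checks bit1=0, bit6=0, bit10=0 (has a 0) -> no => not a false positive
query dog: checks bit0=1, bit10=0 (has a 0) -> no => not a false positive
query elk: checks bit2=1, bit6=0 (has a 0) -> no => not a false positive
False positives (alphabetical): bee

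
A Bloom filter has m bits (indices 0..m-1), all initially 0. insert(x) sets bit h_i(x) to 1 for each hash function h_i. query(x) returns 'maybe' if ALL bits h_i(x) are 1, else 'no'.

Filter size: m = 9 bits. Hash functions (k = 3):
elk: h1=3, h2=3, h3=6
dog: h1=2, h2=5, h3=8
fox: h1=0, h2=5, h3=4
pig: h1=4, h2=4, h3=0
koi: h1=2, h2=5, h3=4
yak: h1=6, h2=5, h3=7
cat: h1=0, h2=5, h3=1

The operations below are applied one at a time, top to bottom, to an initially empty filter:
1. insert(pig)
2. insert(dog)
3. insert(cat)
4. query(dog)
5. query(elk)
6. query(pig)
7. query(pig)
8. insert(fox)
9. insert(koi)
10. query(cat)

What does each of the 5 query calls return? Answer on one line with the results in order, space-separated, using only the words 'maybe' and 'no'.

Answer: maybe no maybe maybe maybe

Derivation:
Start: bits=000000000
Op 1: insert pig -> sets bits 0 4 -> bits=100010000
Op 2: insert dog -> sets bits 2 5 8 -> bits=101011001
Op 3: insert cat -> sets bits 0 1 5 -> bits=111011001
Op 4: query dog -> checks bit2=1, bit5=1, bit8=1 (all 1) -> maybe
Op 5: query elk -> checks bit3=0, bit6=0 (has a 0) -> no
Op 6: query pig -> checks bit0=1, bit4=1 (all 1) -> maybe
Op 7: query pig -> checks bit0=1, bit4=1 (all 1) -> maybe
Op 8: insert fox -> sets bits 0 4 5 -> bits=111011001
Op 9: insert koi -> sets bits 2 4 5 -> bits=111011001
Op 10: query cat -> checks bit0=1, bit1=1, bit5=1 (all 1) -> maybe
Query results in order: maybe no maybe maybe maybe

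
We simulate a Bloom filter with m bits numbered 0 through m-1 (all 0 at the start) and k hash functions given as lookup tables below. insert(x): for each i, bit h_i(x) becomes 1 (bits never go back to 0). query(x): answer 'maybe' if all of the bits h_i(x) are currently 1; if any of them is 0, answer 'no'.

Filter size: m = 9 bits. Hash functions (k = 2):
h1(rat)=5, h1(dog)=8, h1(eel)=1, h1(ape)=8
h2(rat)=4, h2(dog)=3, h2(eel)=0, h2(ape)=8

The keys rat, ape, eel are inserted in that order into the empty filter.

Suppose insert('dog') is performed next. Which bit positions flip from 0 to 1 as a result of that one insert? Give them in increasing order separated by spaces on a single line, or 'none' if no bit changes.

Start: bits=000000000
After insert 'rat': sets bits 4 5 -> bits=000011000
After insert 'ape': sets bits 8 -> bits=000011001
After insert 'eel': sets bits 0 1 -> bits=110011001
insert 'dog' would touch bits 3 8; currently bit3=0, bit8=1
Bits that are 0 among those (would change 0->1): 3

Answer: 3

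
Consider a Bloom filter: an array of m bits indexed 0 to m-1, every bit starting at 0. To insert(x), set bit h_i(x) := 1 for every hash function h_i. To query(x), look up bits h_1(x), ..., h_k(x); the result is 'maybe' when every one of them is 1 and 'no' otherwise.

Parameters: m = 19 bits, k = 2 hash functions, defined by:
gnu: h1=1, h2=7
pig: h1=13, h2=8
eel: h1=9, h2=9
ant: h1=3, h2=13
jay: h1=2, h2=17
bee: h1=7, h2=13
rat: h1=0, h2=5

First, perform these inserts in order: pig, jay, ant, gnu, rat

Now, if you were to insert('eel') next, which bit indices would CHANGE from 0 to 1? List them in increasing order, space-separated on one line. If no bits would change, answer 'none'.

Start: bits=0000000000000000000
After insert 'pig': sets bits 8 13 -> bits=0000000010000100000
After insert 'jay': sets bits 2 17 -> bits=0010000010000100010
After insert 'ant': sets bits 3 13 -> bits=0011000010000100010
After insert 'gnu': sets bits 1 7 -> bits=0111000110000100010
After insert 'rat': sets bits 0 5 -> bits=1111010110000100010
insert 'eel' would touch bits 9; currently bit9=0
Bits that are 0 among those (would change 0->1): 9

Answer: 9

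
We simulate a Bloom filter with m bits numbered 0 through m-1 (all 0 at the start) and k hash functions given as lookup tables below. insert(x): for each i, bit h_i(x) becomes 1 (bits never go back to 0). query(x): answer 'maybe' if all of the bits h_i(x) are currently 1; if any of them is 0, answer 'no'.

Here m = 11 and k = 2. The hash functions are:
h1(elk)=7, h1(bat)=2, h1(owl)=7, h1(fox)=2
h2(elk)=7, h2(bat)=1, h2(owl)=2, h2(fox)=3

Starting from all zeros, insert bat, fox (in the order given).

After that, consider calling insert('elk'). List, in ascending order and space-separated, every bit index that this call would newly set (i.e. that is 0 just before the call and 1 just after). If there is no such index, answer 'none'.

Start: bits=00000000000
After insert 'bat': sets bits 1 2 -> bits=01100000000
After insert 'fox': sets bits 2 3 -> bits=01110000000
insert 'elk' would touch bits 7; currently bit7=0
Bits that are 0 among those (would change 0->1): 7

Answer: 7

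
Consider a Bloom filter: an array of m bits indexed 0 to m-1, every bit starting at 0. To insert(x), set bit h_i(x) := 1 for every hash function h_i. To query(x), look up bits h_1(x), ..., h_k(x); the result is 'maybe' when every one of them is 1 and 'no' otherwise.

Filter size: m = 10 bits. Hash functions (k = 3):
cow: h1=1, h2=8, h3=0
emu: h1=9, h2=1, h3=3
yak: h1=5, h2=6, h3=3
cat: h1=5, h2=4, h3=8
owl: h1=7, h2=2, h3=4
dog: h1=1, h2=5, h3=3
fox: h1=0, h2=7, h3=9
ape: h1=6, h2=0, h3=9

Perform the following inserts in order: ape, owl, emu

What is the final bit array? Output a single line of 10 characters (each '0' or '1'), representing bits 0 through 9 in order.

Start: bits=0000000000
After insert 'ape': sets bits 0 6 9 -> bits=1000001001
After insert 'owl': sets bits 2 4 7 -> bits=1010101101
After insert 'emu': sets bits 1 3 9 -> bits=1111101101

Answer: 1111101101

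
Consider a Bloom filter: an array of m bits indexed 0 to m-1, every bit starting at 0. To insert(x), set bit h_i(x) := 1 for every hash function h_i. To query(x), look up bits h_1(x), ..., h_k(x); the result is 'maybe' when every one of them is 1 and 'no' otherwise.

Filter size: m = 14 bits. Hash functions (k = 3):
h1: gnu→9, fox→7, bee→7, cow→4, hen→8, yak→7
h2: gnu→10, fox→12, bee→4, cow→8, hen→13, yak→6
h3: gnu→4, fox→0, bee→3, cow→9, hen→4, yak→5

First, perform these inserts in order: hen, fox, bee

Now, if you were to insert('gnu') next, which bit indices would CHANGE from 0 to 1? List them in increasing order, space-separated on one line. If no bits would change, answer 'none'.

Answer: 9 10

Derivation:
Start: bits=00000000000000
After insert 'hen': sets bits 4 8 13 -> bits=00001000100001
After insert 'fox': sets bits 0 7 12 -> bits=10001001100011
After insert 'bee': sets bits 3 4 7 -> bits=10011001100011
insert 'gnu' would touch bits 4 9 10; currently bit4=1, bit9=0, bit10=0
Bits that are 0 among those (would change 0->1): 9 10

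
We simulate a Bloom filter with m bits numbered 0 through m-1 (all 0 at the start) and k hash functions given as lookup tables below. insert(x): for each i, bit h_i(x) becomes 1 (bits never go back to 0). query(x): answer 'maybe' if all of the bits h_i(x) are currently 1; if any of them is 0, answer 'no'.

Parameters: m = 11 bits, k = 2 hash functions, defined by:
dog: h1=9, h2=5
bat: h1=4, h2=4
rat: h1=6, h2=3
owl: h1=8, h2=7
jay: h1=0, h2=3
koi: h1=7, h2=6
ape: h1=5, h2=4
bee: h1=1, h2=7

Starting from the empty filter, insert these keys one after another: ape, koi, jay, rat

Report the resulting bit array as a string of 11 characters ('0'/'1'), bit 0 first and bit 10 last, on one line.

Start: bits=00000000000
After insert 'ape': sets bits 4 5 -> bits=00001100000
After insert 'koi': sets bits 6 7 -> bits=00001111000
After insert 'jay': sets bits 0 3 -> bits=10011111000
After insert 'rat': sets bits 3 6 -> bits=10011111000

Answer: 10011111000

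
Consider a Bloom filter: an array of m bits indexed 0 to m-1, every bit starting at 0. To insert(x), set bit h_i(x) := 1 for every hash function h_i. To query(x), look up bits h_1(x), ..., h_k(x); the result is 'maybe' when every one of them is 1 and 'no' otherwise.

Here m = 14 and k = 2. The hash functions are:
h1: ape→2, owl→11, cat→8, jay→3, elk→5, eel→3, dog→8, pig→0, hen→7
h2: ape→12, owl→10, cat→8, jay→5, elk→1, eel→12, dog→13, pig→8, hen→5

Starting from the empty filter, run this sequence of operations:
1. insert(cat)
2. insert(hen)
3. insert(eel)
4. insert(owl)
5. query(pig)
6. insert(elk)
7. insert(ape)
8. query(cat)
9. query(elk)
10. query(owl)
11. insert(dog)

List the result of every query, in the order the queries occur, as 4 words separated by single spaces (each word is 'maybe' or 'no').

Answer: no maybe maybe maybe

Derivation:
Start: bits=00000000000000
Op 1: insert cat -> sets bits 8 -> bits=00000000100000
Op 2: insert hen -> sets bits 5 7 -> bits=00000101100000
Op 3: insert eel -> sets bits 3 12 -> bits=00010101100010
Op 4: insert owl -> sets bits 10 11 -> bits=00010101101110
Op 5: query pig -> checks bit0=0, bit8=1 (has a 0) -> no
Op 6: insert elk -> sets bits 1 5 -> bits=01010101101110
Op 7: insert ape -> sets bits 2 12 -> bits=01110101101110
Op 8: query cat -> checks bit8=1 (all 1) -> maybe
Op 9: query elk -> checks bit1=1, bit5=1 (all 1) -> maybe
Op 10: query owl -> checks bit10=1, bit11=1 (all 1) -> maybe
Op 11: insert dog -> sets bits 8 13 -> bits=01110101101111
Query results in order: no maybe maybe maybe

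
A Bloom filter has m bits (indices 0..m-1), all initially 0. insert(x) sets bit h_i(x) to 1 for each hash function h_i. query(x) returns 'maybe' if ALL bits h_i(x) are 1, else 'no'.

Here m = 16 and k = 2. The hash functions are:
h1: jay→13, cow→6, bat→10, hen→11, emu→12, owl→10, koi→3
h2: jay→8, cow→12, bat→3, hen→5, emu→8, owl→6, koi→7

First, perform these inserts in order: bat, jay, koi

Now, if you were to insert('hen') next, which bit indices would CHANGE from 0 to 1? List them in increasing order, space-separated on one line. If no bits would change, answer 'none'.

Answer: 5 11

Derivation:
Start: bits=0000000000000000
After insert 'bat': sets bits 3 10 -> bits=0001000000100000
After insert 'jay': sets bits 8 13 -> bits=0001000010100100
After insert 'koi': sets bits 3 7 -> bits=0001000110100100
insert 'hen' would touch bits 5 11; currently bit5=0, bit11=0
Bits that are 0 among those (would change 0->1): 5 11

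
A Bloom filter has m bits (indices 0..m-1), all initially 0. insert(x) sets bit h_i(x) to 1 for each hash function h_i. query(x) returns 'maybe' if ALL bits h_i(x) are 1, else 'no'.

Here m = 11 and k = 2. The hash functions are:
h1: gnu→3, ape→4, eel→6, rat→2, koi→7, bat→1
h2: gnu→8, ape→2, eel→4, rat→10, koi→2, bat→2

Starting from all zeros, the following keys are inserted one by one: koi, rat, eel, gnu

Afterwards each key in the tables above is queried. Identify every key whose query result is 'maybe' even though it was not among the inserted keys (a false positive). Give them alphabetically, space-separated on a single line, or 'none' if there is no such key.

Answer: ape

Derivation:
Start: bits=00000000000
After insert 'koi': sets bits 2 7 -> bits=00100001000
After insert 'rat': sets bits 2 10 -> bits=00100001001
After insert 'eel': sets bits 4 6 -> bits=00101011001
After insert 'gnu': sets bits 3 8 -> bits=00111011101
Not inserted: ape bat — query each against bits=00111011101:
query ape: checks bit2=1, bit4=1 (all 1) -> maybe => FALSE POSITIVE
query bat: checks bit1=0, bit2=1 (has a 0) -> no => not a false positive
False positives (alphabetical): ape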